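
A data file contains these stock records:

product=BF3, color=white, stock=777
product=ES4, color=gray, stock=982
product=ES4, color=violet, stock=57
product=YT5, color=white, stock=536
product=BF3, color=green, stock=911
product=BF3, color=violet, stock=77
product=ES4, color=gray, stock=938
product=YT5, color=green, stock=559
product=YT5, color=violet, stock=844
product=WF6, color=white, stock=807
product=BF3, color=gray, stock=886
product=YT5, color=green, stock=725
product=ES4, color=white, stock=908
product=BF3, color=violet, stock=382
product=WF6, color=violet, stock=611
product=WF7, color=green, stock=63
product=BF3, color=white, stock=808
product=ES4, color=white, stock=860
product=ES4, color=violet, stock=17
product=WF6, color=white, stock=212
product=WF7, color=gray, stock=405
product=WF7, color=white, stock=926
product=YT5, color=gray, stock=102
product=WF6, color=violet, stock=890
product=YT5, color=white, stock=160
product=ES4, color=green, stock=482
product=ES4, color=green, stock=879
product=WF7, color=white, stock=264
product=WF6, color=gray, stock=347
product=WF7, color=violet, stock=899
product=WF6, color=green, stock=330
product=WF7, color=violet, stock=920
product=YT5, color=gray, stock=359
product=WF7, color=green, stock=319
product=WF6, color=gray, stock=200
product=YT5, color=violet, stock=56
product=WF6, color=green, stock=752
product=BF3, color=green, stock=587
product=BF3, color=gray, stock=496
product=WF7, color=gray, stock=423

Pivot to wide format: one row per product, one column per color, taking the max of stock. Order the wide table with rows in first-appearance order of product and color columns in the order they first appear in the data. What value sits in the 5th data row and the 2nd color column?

423

With rows in first-appearance order of product, row 5 is product=WF7. color columns in first-appearance order: white, gray, violet, green; column 2 is gray.
Long rows with product=WF7, color=gray: max(405, 423) = 423.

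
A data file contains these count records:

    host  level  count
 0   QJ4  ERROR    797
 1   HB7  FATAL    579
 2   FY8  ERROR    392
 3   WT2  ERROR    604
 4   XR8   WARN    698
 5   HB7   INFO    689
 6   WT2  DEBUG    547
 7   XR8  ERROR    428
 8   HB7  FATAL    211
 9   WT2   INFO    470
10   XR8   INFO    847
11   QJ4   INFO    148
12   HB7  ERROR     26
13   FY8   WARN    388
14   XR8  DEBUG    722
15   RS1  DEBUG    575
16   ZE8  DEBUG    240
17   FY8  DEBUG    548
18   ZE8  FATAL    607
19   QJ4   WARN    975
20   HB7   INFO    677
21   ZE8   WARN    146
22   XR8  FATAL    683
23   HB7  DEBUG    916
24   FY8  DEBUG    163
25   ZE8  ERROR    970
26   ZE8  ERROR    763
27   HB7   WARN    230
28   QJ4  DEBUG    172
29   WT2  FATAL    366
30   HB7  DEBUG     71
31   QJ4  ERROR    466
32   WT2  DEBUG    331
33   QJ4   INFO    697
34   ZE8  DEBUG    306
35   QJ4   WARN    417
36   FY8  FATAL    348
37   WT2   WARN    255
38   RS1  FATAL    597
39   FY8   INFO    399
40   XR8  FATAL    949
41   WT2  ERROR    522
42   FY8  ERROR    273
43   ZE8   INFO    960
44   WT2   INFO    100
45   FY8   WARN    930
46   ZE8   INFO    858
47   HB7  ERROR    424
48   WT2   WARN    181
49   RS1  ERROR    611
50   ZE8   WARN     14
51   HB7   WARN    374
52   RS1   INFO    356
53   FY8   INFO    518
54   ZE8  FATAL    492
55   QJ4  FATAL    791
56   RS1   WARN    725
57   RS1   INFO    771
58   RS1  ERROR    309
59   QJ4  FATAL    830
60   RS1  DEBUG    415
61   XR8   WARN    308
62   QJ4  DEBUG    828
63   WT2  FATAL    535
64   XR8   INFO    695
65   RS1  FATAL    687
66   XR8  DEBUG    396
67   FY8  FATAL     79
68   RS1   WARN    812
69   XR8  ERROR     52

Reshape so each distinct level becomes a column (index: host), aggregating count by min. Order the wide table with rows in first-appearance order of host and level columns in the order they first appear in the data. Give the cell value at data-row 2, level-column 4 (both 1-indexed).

With rows in first-appearance order of host, row 2 is host=HB7. level columns in first-appearance order: ERROR, FATAL, WARN, INFO, DEBUG; column 4 is INFO.
Long rows with host=HB7, level=INFO: min(689, 677) = 677.

677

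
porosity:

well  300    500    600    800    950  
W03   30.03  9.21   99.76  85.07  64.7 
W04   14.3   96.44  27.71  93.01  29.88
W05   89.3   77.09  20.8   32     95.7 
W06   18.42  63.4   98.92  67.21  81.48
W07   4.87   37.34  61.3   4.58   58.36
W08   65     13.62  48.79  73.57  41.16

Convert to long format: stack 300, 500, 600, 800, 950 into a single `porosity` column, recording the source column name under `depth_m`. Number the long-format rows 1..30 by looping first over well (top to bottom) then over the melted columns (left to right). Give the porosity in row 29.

30 rows total (6 × 5). Row 29: index ⌊(29-1)/5⌋ = 5 into well → W08; (29-1) mod 5 = 3 into the melted columns → 800.
So row 29 is (W08, 800, 73.57); porosity = 73.57.

73.57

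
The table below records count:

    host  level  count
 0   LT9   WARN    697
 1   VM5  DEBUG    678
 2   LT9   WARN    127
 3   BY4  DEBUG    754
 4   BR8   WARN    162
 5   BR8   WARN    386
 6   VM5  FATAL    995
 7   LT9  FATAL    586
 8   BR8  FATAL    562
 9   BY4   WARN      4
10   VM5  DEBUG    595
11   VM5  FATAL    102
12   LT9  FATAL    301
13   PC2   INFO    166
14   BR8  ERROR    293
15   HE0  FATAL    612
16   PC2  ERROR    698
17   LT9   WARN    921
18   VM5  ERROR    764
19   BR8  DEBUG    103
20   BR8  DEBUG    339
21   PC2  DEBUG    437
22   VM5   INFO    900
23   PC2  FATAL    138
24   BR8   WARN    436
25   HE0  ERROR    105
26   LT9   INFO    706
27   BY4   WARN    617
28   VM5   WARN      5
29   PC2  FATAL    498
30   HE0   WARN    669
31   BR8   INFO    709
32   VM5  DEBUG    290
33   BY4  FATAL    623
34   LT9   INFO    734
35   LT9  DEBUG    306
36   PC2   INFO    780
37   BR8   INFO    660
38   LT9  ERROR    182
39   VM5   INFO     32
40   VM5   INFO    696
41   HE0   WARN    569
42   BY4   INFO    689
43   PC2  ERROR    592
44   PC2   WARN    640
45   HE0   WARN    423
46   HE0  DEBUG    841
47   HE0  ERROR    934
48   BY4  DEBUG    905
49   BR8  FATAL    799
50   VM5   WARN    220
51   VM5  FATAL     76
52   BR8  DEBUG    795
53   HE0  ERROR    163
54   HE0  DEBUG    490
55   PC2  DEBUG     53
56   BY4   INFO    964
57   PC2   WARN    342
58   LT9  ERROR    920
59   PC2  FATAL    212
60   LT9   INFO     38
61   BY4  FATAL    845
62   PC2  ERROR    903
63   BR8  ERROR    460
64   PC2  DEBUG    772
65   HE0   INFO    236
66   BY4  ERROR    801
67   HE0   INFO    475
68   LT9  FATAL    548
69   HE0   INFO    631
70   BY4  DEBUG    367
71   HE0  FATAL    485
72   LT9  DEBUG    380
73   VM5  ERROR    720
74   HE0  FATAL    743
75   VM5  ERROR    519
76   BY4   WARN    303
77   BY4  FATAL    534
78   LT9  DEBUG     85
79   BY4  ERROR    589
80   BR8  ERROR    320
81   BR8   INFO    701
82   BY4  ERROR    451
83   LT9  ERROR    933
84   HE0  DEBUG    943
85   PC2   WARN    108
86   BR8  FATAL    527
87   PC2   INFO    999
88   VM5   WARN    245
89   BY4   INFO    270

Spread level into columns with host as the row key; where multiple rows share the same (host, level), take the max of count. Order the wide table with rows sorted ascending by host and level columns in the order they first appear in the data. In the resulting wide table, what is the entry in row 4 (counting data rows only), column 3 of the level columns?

With rows sorted ascending by host, row 4 is host=LT9. level columns in first-appearance order: WARN, DEBUG, FATAL, INFO, ERROR; column 3 is FATAL.
Long rows with host=LT9, level=FATAL: max(586, 301, 548) = 586.

586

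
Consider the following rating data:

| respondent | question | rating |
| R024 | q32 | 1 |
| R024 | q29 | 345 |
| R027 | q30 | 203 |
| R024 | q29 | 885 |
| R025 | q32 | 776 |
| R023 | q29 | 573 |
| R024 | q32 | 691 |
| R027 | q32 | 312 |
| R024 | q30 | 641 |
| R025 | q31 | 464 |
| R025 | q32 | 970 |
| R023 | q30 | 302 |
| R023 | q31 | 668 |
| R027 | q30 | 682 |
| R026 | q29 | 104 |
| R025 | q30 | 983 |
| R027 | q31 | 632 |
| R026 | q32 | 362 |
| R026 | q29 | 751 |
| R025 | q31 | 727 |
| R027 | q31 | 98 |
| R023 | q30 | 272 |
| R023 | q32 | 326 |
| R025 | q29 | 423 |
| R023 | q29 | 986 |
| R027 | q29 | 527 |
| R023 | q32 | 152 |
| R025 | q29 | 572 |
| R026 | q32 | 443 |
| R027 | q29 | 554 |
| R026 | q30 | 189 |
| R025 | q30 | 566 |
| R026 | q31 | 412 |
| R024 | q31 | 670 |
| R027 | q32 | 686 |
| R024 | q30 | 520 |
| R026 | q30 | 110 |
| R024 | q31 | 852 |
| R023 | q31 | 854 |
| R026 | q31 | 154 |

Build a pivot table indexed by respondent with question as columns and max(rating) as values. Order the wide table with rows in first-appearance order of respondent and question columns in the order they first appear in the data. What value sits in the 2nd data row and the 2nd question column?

554

With rows in first-appearance order of respondent, row 2 is respondent=R027. question columns in first-appearance order: q32, q29, q30, q31; column 2 is q29.
Long rows with respondent=R027, question=q29: max(527, 554) = 554.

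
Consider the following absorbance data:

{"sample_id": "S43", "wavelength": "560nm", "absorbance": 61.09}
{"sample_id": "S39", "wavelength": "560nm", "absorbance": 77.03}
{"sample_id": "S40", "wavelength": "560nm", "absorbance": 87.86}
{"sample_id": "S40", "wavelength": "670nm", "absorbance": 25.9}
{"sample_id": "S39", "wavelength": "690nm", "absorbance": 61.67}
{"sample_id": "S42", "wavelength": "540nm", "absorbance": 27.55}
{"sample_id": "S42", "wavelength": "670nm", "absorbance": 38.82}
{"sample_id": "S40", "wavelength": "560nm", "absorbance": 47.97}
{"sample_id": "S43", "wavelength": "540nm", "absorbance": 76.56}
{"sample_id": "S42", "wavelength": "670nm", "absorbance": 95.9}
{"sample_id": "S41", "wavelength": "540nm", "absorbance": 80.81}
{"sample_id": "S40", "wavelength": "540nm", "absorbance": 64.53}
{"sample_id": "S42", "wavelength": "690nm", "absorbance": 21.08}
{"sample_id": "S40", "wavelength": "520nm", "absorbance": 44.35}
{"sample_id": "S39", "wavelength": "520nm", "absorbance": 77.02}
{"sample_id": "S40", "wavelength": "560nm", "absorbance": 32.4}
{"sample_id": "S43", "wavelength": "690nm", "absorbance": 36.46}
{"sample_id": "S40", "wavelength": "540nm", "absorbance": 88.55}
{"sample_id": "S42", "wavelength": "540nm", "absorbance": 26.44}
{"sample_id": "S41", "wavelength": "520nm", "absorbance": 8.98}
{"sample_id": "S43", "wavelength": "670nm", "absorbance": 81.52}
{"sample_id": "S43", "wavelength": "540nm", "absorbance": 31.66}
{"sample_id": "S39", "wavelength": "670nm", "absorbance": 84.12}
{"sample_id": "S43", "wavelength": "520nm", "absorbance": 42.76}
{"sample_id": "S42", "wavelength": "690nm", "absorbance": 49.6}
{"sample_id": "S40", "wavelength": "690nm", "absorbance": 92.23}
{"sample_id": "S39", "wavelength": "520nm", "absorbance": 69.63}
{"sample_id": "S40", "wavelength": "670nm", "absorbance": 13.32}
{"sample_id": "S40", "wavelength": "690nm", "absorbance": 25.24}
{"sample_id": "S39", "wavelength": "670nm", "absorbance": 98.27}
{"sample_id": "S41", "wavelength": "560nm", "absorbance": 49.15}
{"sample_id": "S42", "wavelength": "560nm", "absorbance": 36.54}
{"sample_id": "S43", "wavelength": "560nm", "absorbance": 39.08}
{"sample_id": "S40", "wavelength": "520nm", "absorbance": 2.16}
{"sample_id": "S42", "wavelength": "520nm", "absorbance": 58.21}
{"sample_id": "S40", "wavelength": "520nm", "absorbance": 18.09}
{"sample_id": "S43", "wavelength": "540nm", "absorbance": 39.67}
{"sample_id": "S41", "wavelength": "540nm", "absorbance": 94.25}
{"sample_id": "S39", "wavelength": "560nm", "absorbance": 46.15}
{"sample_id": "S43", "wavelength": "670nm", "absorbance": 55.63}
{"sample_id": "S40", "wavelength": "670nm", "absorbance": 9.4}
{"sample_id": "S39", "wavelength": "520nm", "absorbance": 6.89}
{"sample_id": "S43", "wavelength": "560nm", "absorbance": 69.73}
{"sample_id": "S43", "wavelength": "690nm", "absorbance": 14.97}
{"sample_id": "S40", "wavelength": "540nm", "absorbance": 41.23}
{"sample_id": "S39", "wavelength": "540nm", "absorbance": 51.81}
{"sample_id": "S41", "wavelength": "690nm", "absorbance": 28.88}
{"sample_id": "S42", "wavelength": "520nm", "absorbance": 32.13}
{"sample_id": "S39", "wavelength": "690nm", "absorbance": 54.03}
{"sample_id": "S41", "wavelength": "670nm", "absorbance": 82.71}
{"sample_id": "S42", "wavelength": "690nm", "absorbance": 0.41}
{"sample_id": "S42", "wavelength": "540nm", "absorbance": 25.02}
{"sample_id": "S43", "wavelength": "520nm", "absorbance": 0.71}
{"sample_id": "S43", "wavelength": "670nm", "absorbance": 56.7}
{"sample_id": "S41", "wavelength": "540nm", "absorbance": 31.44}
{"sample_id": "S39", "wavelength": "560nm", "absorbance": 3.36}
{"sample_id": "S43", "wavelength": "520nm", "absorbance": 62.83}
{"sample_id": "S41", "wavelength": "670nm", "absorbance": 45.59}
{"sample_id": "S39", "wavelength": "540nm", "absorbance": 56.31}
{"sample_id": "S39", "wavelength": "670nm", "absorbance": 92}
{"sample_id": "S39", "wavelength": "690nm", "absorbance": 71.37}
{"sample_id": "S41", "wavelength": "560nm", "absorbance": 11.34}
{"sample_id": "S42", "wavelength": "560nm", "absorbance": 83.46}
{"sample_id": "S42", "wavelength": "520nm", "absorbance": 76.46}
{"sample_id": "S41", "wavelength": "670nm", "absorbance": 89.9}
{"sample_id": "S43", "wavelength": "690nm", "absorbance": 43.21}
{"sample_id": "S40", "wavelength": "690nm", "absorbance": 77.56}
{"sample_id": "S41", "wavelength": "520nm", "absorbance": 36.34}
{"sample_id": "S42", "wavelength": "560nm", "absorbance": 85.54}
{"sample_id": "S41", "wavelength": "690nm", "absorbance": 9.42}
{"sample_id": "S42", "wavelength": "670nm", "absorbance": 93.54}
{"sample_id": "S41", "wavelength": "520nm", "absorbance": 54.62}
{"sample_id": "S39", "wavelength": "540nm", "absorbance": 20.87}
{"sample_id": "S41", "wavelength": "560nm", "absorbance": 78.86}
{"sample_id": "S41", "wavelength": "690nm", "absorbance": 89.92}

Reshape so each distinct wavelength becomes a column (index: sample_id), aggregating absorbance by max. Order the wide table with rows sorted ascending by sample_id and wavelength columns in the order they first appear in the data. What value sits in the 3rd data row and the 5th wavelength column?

With rows sorted ascending by sample_id, row 3 is sample_id=S41. wavelength columns in first-appearance order: 560nm, 670nm, 690nm, 540nm, 520nm; column 5 is 520nm.
Long rows with sample_id=S41, wavelength=520nm: max(8.98, 36.34, 54.62) = 54.62.

54.62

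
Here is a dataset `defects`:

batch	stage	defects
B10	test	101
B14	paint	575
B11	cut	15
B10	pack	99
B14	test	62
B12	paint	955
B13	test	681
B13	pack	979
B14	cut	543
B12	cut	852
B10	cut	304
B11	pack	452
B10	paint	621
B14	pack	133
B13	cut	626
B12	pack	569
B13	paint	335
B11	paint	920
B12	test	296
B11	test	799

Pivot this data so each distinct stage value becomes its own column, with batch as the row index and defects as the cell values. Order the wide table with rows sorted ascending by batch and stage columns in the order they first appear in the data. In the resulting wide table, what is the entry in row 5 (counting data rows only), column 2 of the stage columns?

With rows sorted ascending by batch, row 5 is batch=B14. stage columns in first-appearance order: test, paint, cut, pack; column 2 is paint.
Long rows with batch=B14, stage=paint: defects = 575.

575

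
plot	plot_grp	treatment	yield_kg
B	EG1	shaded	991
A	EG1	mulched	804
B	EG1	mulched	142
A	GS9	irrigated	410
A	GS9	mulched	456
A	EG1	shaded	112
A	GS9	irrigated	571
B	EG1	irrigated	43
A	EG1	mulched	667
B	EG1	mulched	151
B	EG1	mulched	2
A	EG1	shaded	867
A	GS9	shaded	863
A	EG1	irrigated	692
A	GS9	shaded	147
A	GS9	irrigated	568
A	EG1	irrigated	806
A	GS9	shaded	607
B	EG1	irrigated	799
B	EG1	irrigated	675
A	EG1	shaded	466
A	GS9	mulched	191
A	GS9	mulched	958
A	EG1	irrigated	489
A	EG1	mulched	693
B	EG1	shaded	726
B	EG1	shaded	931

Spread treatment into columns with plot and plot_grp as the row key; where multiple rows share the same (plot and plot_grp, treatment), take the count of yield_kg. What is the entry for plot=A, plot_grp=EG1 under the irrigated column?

3

Rows with plot=A, plot_grp=EG1 and treatment=irrigated: yield_kg values are 692, 806, 489.
3 rows match — count = 3.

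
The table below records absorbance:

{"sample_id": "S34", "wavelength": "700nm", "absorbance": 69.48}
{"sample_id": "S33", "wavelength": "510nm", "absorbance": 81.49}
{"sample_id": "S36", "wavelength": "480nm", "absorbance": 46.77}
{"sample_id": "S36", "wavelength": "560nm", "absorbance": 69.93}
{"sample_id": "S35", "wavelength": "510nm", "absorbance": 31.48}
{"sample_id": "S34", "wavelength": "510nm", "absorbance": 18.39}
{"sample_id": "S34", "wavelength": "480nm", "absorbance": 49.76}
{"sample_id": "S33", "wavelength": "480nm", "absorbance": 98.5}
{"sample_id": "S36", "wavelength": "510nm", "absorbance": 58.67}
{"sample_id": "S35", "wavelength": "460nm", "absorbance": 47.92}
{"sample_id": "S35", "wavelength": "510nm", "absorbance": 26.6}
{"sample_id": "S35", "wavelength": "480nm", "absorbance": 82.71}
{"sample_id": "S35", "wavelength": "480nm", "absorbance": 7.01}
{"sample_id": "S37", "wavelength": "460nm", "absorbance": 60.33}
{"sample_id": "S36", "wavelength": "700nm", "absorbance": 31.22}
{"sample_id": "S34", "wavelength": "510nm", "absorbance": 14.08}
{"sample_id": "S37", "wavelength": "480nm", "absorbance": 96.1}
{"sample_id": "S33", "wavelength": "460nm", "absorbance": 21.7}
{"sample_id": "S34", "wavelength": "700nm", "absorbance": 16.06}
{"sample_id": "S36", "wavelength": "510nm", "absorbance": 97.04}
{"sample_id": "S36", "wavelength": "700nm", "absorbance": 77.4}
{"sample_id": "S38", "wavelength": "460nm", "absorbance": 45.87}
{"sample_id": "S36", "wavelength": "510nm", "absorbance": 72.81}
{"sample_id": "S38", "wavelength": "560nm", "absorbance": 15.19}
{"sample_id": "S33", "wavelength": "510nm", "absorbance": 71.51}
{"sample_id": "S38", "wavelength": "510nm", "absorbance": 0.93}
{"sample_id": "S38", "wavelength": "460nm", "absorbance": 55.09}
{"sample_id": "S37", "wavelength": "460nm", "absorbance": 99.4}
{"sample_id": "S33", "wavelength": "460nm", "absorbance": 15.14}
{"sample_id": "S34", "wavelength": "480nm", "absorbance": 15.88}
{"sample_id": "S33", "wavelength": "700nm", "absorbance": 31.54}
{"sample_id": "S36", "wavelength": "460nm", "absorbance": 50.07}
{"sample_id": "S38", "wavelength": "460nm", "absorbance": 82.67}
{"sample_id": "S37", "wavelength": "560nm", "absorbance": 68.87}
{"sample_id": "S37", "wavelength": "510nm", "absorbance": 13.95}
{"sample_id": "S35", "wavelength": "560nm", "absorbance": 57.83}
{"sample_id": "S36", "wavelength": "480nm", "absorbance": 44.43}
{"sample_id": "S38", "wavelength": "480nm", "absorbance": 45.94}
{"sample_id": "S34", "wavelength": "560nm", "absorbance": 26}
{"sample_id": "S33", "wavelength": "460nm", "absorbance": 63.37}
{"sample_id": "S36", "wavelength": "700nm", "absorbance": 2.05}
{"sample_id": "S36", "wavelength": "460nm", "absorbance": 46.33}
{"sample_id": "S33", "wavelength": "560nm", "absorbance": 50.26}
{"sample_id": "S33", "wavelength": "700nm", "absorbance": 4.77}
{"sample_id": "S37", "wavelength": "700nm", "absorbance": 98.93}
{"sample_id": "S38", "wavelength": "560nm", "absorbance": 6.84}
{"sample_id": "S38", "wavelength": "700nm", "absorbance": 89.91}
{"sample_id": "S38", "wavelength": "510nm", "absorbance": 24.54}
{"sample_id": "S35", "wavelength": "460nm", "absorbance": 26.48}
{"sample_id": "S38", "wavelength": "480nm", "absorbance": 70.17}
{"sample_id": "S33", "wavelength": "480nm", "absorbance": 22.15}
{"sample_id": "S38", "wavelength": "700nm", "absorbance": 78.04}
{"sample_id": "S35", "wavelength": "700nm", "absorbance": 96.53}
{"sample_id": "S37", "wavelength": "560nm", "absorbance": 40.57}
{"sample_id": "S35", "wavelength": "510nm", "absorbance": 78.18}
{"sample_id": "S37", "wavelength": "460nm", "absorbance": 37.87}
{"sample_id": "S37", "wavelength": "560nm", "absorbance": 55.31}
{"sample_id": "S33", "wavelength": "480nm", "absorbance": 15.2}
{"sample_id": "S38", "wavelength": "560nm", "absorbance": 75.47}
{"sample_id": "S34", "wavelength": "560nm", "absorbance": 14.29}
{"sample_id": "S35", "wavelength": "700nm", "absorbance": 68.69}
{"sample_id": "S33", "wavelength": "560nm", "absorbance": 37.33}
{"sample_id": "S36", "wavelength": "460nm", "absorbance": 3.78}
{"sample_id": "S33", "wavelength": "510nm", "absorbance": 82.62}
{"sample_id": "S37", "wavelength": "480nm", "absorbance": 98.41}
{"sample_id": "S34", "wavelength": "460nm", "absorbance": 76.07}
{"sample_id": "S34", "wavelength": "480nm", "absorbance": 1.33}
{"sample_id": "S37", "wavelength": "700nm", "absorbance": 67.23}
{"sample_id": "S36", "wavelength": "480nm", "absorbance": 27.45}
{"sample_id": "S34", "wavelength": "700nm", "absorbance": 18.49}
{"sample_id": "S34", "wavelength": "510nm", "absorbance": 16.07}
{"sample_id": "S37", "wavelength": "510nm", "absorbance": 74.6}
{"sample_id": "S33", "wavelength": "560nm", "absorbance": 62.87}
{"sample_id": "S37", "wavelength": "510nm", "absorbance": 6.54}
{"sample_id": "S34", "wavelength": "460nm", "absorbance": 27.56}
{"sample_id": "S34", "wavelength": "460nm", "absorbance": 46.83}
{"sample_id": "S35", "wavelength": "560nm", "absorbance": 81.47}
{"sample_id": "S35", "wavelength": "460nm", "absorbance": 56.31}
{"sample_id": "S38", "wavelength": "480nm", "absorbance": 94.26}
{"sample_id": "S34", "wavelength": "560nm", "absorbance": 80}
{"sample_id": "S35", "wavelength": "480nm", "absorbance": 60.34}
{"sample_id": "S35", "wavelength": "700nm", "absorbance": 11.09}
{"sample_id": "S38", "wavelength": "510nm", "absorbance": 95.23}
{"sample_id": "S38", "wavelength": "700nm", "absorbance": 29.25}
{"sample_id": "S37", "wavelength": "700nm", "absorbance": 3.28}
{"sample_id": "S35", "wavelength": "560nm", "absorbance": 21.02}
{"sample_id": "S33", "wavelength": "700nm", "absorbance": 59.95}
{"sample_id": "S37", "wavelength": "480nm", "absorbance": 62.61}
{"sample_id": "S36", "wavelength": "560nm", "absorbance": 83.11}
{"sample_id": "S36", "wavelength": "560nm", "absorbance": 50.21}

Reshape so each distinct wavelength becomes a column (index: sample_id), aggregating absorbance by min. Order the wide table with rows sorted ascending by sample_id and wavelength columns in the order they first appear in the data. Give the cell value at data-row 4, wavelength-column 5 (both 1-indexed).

With rows sorted ascending by sample_id, row 4 is sample_id=S36. wavelength columns in first-appearance order: 700nm, 510nm, 480nm, 560nm, 460nm; column 5 is 460nm.
Long rows with sample_id=S36, wavelength=460nm: min(50.07, 46.33, 3.78) = 3.78.

3.78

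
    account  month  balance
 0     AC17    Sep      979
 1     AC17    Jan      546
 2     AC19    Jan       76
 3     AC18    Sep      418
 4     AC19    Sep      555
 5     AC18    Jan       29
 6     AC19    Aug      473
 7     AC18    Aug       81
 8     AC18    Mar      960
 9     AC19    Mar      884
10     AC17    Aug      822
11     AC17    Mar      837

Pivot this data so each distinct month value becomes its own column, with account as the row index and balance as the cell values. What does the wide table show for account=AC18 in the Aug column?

Wide layout: rows indexed by account, columns are the 4 distinct month values (Sep, Jan, Aug, Mar).
Cell (account=AC18, month=Aug) draws from the long row where account=AC18 and month=Aug, which has balance=81.

81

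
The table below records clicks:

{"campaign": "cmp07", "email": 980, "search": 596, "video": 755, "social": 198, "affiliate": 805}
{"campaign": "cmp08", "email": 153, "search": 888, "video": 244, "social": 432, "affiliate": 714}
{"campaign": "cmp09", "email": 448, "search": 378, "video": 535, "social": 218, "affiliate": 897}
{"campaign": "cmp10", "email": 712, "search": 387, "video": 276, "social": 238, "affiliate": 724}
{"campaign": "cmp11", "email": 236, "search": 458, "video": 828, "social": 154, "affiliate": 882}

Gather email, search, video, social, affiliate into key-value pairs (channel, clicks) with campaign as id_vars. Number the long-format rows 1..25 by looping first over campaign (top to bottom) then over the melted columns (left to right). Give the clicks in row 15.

897

25 rows total (5 × 5). Row 15: index ⌊(15-1)/5⌋ = 2 into campaign → cmp09; (15-1) mod 5 = 4 into the melted columns → affiliate.
So row 15 is (cmp09, affiliate, 897); clicks = 897.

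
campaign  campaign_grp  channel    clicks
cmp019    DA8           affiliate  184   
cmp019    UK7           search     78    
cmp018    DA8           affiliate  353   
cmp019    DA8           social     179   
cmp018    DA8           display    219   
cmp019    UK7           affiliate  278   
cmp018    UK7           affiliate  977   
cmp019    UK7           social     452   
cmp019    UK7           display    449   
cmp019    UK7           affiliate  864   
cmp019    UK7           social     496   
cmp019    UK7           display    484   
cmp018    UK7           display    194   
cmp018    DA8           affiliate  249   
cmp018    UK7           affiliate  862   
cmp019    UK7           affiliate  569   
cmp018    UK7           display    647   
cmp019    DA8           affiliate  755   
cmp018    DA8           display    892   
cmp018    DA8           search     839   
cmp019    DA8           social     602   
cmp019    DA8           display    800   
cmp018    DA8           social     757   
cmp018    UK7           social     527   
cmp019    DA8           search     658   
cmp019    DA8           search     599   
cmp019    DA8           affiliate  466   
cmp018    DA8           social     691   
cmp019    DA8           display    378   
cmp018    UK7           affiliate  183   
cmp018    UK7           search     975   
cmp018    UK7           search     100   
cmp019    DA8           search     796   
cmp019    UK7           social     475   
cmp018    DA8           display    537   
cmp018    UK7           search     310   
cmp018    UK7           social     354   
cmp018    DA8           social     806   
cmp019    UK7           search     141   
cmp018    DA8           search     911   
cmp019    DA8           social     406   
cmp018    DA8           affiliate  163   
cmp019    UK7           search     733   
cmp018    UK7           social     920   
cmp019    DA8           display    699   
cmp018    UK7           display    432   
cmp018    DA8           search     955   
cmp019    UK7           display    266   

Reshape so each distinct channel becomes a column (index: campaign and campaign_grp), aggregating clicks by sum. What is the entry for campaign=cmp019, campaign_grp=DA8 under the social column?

Rows with campaign=cmp019, campaign_grp=DA8 and channel=social: clicks values are 179, 602, 406.
179 + 602 + 406 = 1187.

1187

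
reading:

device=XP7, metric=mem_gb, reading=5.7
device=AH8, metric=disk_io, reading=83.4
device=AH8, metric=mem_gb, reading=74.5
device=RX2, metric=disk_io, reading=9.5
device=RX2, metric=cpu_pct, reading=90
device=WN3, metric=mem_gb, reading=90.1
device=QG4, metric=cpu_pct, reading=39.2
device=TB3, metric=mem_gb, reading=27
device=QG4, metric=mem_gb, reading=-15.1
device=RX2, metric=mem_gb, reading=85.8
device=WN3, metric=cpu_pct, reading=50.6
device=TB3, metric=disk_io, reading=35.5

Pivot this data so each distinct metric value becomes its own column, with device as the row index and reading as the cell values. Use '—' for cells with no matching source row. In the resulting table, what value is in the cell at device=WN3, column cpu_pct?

The long row with device=WN3, metric=cpu_pct has reading=50.6.

50.6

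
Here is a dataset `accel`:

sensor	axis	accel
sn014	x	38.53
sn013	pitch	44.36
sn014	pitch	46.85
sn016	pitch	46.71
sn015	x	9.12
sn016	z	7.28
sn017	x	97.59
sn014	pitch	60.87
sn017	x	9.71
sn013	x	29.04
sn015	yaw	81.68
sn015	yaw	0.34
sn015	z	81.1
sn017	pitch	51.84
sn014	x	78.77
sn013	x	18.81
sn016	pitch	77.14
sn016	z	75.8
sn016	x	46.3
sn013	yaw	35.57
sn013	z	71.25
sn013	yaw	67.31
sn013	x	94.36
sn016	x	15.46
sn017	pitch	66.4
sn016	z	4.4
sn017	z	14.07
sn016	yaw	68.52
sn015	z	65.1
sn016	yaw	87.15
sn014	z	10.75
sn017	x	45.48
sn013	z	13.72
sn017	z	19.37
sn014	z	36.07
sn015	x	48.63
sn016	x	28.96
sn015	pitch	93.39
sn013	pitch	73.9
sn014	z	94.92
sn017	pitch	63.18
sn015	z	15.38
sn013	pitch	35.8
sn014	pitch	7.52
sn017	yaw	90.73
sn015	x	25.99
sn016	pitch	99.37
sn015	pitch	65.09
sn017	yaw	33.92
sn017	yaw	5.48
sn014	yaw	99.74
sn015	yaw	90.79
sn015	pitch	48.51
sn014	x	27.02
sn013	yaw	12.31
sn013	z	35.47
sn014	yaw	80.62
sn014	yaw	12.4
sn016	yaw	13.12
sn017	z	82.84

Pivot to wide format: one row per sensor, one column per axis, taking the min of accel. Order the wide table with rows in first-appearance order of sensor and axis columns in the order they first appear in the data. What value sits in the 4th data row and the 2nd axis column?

With rows in first-appearance order of sensor, row 4 is sensor=sn015. axis columns in first-appearance order: x, pitch, z, yaw; column 2 is pitch.
Long rows with sensor=sn015, axis=pitch: min(93.39, 65.09, 48.51) = 48.51.

48.51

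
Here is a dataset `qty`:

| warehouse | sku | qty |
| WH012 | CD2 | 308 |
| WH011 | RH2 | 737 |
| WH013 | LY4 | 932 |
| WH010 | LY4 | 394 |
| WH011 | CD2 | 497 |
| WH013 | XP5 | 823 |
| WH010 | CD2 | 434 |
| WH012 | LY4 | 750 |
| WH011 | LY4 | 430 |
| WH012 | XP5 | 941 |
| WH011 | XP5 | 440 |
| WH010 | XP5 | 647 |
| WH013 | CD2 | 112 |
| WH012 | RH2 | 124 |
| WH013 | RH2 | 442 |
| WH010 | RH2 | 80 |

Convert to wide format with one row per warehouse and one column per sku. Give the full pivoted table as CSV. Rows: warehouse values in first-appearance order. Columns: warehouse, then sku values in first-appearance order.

warehouse,CD2,RH2,LY4,XP5
WH012,308,124,750,941
WH011,497,737,430,440
WH013,112,442,932,823
WH010,434,80,394,647

Columns: warehouse plus the 4 distinct sku values (CD2, RH2, LY4, XP5).
For example, row WH012 column CD2 takes qty=308 from the long row (WH012, CD2).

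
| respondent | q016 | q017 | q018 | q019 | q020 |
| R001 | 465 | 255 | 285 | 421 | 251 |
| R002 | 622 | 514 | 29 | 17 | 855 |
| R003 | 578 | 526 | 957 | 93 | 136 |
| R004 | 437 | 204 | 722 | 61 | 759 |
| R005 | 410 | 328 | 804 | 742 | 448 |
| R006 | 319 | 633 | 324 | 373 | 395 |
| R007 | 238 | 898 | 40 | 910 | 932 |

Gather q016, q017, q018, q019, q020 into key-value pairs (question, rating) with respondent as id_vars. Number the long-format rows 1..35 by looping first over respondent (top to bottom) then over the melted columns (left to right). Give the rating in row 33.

35 rows total (7 × 5). Row 33: index ⌊(33-1)/5⌋ = 6 into respondent → R007; (33-1) mod 5 = 2 into the melted columns → q018.
So row 33 is (R007, q018, 40); rating = 40.

40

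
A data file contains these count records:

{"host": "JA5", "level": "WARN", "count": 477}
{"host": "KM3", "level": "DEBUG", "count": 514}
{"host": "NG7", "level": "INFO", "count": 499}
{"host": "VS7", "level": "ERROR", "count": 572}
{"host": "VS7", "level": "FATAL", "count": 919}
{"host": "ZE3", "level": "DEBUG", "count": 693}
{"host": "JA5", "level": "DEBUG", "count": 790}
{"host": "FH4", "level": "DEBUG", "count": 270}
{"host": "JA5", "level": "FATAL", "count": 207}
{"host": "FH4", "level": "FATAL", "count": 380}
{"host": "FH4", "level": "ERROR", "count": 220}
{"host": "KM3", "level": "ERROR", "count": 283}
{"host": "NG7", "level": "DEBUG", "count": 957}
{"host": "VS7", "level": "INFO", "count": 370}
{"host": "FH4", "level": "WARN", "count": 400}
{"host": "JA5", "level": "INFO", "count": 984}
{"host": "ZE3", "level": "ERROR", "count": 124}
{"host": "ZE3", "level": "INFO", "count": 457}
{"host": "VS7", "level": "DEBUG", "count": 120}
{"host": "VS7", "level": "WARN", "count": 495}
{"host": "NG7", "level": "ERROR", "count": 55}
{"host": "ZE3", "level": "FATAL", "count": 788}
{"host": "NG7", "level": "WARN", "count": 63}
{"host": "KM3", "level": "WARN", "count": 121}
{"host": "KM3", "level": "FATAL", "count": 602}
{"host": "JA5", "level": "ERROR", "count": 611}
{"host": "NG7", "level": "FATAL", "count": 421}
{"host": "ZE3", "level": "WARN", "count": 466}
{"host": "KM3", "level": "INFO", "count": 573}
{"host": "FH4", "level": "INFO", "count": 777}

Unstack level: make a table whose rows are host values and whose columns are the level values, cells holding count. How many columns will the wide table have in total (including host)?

6

1 column for host plus 5 distinct level values → 6 columns.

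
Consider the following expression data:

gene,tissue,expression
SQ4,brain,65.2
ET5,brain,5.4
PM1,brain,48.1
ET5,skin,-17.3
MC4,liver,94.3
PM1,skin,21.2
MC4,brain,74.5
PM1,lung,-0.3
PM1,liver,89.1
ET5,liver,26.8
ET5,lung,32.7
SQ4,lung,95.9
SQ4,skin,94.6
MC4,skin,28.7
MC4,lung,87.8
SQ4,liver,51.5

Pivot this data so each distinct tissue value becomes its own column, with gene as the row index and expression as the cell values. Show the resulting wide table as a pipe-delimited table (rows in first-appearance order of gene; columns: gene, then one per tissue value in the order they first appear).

Columns: gene plus the 4 distinct tissue values (brain, skin, liver, lung).
For example, row SQ4 column brain takes expression=65.2 from the long row (SQ4, brain).

| gene | brain | skin | liver | lung |
| SQ4 | 65.2 | 94.6 | 51.5 | 95.9 |
| ET5 | 5.4 | -17.3 | 26.8 | 32.7 |
| PM1 | 48.1 | 21.2 | 89.1 | -0.3 |
| MC4 | 74.5 | 28.7 | 94.3 | 87.8 |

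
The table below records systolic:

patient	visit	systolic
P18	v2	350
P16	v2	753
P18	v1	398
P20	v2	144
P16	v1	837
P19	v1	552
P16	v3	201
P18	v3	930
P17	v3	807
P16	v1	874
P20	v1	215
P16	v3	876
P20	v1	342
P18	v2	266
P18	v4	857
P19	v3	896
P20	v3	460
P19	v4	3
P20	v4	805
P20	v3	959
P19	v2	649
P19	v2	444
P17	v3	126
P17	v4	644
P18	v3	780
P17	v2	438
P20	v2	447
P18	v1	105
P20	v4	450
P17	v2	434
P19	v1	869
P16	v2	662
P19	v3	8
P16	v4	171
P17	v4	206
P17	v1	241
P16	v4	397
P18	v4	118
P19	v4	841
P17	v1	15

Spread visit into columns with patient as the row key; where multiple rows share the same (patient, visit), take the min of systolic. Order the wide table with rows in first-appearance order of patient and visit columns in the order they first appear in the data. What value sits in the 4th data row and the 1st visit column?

With rows in first-appearance order of patient, row 4 is patient=P19. visit columns in first-appearance order: v2, v1, v3, v4; column 1 is v2.
Long rows with patient=P19, visit=v2: min(649, 444) = 444.

444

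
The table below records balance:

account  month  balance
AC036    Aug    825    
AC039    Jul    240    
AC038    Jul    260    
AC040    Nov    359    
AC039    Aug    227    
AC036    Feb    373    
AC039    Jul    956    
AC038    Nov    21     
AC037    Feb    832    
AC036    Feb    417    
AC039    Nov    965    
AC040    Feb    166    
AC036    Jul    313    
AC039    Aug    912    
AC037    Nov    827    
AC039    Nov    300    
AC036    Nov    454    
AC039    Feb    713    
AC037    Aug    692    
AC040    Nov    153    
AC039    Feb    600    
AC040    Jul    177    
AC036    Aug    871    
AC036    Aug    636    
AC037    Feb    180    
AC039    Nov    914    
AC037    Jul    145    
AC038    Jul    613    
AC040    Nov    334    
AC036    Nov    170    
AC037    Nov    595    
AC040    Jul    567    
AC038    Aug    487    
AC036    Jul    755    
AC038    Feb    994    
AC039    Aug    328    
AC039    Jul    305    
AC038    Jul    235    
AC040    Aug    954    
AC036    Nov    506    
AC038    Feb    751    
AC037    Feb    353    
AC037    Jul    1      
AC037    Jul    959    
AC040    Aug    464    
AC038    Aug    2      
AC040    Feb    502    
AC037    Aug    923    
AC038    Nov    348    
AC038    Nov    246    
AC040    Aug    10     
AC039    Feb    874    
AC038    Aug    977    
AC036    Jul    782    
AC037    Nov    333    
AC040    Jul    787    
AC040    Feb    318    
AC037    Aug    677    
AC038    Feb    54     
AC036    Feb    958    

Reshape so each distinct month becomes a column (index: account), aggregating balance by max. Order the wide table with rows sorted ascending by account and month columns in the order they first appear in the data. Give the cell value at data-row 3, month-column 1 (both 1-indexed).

977

With rows sorted ascending by account, row 3 is account=AC038. month columns in first-appearance order: Aug, Jul, Nov, Feb; column 1 is Aug.
Long rows with account=AC038, month=Aug: max(487, 2, 977) = 977.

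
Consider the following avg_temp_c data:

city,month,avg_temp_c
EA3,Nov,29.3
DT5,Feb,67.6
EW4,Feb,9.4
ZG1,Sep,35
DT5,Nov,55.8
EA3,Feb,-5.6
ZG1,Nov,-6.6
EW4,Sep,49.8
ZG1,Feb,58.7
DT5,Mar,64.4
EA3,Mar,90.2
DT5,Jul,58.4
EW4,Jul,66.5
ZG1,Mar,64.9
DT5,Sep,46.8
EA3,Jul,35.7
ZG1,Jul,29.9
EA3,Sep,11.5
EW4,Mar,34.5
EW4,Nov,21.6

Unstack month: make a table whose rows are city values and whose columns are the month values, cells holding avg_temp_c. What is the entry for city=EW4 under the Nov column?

Wide layout: rows indexed by city, columns are the 5 distinct month values (Nov, Feb, Sep, Mar, Jul).
Cell (city=EW4, month=Nov) draws from the long row where city=EW4 and month=Nov, which has avg_temp_c=21.6.

21.6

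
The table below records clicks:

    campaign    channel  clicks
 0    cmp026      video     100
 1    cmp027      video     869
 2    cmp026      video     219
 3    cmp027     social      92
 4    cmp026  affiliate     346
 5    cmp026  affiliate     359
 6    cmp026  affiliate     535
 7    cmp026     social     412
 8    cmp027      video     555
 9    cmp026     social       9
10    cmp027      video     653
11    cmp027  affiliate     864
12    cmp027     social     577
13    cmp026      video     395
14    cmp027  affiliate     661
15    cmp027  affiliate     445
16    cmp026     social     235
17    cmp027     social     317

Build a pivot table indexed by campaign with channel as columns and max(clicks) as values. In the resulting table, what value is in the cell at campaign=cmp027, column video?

869

Rows with campaign=cmp027 and channel=video: clicks values are 869, 555, 653.
max(869, 555, 653) = 869.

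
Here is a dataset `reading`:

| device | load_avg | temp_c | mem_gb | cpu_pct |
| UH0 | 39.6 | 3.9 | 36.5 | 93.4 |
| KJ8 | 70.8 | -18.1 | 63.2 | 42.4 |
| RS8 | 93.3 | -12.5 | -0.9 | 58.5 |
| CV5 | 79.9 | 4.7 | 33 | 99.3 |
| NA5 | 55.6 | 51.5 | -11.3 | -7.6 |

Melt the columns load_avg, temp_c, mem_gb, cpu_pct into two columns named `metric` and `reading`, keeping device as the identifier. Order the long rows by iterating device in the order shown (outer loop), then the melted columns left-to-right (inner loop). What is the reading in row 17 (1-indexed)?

55.6

20 rows total (5 × 4). Row 17: index ⌊(17-1)/4⌋ = 4 into device → NA5; (17-1) mod 4 = 0 into the melted columns → load_avg.
So row 17 is (NA5, load_avg, 55.6); reading = 55.6.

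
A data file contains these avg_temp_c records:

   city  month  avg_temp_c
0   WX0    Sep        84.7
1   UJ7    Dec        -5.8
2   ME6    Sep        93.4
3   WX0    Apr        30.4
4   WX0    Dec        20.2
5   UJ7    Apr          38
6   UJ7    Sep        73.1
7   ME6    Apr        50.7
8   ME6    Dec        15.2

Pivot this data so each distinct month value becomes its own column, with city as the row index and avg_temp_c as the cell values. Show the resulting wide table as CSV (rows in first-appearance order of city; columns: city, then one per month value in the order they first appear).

Columns: city plus the 3 distinct month values (Sep, Dec, Apr).
For example, row WX0 column Sep takes avg_temp_c=84.7 from the long row (WX0, Sep).

city,Sep,Dec,Apr
WX0,84.7,20.2,30.4
UJ7,73.1,-5.8,38
ME6,93.4,15.2,50.7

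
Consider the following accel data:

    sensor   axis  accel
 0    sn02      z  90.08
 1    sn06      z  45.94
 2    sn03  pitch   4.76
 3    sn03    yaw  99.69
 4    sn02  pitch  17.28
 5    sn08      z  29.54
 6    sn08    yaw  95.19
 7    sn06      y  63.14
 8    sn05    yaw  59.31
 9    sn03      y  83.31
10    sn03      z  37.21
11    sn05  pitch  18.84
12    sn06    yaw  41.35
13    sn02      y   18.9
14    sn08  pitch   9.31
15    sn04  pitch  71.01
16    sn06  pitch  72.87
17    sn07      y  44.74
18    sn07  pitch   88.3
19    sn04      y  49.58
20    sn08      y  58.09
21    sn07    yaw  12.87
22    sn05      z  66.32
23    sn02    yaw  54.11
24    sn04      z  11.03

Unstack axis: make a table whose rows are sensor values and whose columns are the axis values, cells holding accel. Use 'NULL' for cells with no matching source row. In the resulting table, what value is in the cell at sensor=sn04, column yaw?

No long-format row has sensor=sn04 and axis=yaw, so the cell is NULL.

NULL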